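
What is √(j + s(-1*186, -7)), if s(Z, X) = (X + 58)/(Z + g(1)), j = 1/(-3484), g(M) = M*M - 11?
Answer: I*√38733370/12194 ≈ 0.51038*I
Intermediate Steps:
g(M) = -11 + M² (g(M) = M² - 11 = -11 + M²)
j = -1/3484 ≈ -0.00028703
s(Z, X) = (58 + X)/(-10 + Z) (s(Z, X) = (X + 58)/(Z + (-11 + 1²)) = (58 + X)/(Z + (-11 + 1)) = (58 + X)/(Z - 10) = (58 + X)/(-10 + Z))
√(j + s(-1*186, -7)) = √(-1/3484 + (58 - 7)/(-10 - 1*186)) = √(-1/3484 + 51/(-10 - 186)) = √(-1/3484 + 51/(-196)) = √(-1/3484 - 1/196*51) = √(-1/3484 - 51/196) = √(-22235/85358) = I*√38733370/12194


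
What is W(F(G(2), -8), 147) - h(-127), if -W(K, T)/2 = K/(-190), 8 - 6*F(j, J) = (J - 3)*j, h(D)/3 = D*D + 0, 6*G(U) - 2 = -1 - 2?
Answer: -165483503/3420 ≈ -48387.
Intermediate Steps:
G(U) = -1/6 (G(U) = 1/3 + (-1 - 2)/6 = 1/3 + (1/6)*(-3) = 1/3 - 1/2 = -1/6)
h(D) = 3*D**2 (h(D) = 3*(D*D + 0) = 3*(D**2 + 0) = 3*D**2)
F(j, J) = 4/3 - j*(-3 + J)/6 (F(j, J) = 4/3 - (J - 3)*j/6 = 4/3 - (-3 + J)*j/6 = 4/3 - j*(-3 + J)/6)
W(K, T) = K/95 (W(K, T) = -2*K/(-190) = -2*K*(-1)/190 = -(-1)*K/95 = K/95)
W(F(G(2), -8), 147) - h(-127) = (4/3 + (1/2)*(-1/6) - 1/6*(-8)*(-1/6))/95 - 3*(-127)**2 = (4/3 - 1/12 - 2/9)/95 - 3*16129 = (1/95)*(37/36) - 1*48387 = 37/3420 - 48387 = -165483503/3420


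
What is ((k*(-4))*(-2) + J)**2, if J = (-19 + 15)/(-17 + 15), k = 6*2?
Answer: 9604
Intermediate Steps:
k = 12
J = 2 (J = -4/(-2) = -4*(-1/2) = 2)
((k*(-4))*(-2) + J)**2 = ((12*(-4))*(-2) + 2)**2 = (-48*(-2) + 2)**2 = (96 + 2)**2 = 98**2 = 9604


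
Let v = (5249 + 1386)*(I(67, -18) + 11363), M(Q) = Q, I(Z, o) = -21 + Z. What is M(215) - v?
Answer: -75698500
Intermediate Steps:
v = 75698715 (v = (5249 + 1386)*((-21 + 67) + 11363) = 6635*(46 + 11363) = 6635*11409 = 75698715)
M(215) - v = 215 - 1*75698715 = 215 - 75698715 = -75698500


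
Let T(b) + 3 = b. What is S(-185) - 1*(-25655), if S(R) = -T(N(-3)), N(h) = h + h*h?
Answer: 25652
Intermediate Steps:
N(h) = h + h²
T(b) = -3 + b
S(R) = -3 (S(R) = -(-3 - 3*(1 - 3)) = -(-3 - 3*(-2)) = -(-3 + 6) = -1*3 = -3)
S(-185) - 1*(-25655) = -3 - 1*(-25655) = -3 + 25655 = 25652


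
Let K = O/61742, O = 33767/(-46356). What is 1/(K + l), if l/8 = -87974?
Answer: -2862112152/2014331635714151 ≈ -1.4209e-6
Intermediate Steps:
l = -703792 (l = 8*(-87974) = -703792)
O = -33767/46356 (O = 33767*(-1/46356) = -33767/46356 ≈ -0.72843)
K = -33767/2862112152 (K = -33767/46356/61742 = -33767/46356*1/61742 = -33767/2862112152 ≈ -1.1798e-5)
1/(K + l) = 1/(-33767/2862112152 - 703792) = 1/(-2014331635714151/2862112152) = -2862112152/2014331635714151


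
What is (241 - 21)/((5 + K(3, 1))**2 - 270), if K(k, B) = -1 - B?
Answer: -220/261 ≈ -0.84291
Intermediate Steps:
(241 - 21)/((5 + K(3, 1))**2 - 270) = (241 - 21)/((5 + (-1 - 1*1))**2 - 270) = 220/((5 + (-1 - 1))**2 - 270) = 220/((5 - 2)**2 - 270) = 220/(3**2 - 270) = 220/(9 - 270) = 220/(-261) = 220*(-1/261) = -220/261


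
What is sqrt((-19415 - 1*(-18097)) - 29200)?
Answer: I*sqrt(30518) ≈ 174.69*I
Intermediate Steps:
sqrt((-19415 - 1*(-18097)) - 29200) = sqrt((-19415 + 18097) - 29200) = sqrt(-1318 - 29200) = sqrt(-30518) = I*sqrt(30518)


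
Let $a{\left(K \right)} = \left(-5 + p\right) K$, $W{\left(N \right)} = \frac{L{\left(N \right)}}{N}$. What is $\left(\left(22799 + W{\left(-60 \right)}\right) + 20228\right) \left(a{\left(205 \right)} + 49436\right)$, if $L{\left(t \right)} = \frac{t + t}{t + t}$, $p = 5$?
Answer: $\frac{31906229221}{15} \approx 2.1271 \cdot 10^{9}$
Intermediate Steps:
$L{\left(t \right)} = 1$ ($L{\left(t \right)} = \frac{2 t}{2 t} = 2 t \frac{1}{2 t} = 1$)
$W{\left(N \right)} = \frac{1}{N}$ ($W{\left(N \right)} = 1 \frac{1}{N} = \frac{1}{N}$)
$a{\left(K \right)} = 0$ ($a{\left(K \right)} = \left(-5 + 5\right) K = 0 K = 0$)
$\left(\left(22799 + W{\left(-60 \right)}\right) + 20228\right) \left(a{\left(205 \right)} + 49436\right) = \left(\left(22799 + \frac{1}{-60}\right) + 20228\right) \left(0 + 49436\right) = \left(\left(22799 - \frac{1}{60}\right) + 20228\right) 49436 = \left(\frac{1367939}{60} + 20228\right) 49436 = \frac{2581619}{60} \cdot 49436 = \frac{31906229221}{15}$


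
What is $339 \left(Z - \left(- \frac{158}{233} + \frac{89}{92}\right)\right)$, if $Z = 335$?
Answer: $\frac{2432277201}{21436} \approx 1.1347 \cdot 10^{5}$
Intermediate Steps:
$339 \left(Z - \left(- \frac{158}{233} + \frac{89}{92}\right)\right) = 339 \left(335 - \left(- \frac{158}{233} + \frac{89}{92}\right)\right) = 339 \left(335 - \frac{6201}{21436}\right) = 339 \cdot \frac{7174859}{21436} = \frac{2432277201}{21436}$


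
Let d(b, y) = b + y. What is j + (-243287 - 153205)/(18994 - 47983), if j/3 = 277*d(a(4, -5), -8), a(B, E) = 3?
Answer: -40017601/9663 ≈ -4141.3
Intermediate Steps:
j = -4155 (j = 3*(277*(3 - 8)) = 3*(277*(-5)) = 3*(-1385) = -4155)
j + (-243287 - 153205)/(18994 - 47983) = -4155 + (-243287 - 153205)/(18994 - 47983) = -4155 - 396492/(-28989) = -4155 - 396492*(-1/28989) = -4155 + 132164/9663 = -40017601/9663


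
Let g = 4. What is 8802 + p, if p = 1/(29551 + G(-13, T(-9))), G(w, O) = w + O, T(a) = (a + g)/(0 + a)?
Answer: 2339985303/265847 ≈ 8802.0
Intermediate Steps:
T(a) = (4 + a)/a (T(a) = (a + 4)/(0 + a) = (4 + a)/a)
G(w, O) = O + w
p = 9/265847 (p = 1/(29551 + ((4 - 9)/(-9) - 13)) = 1/(29551 + (-⅑*(-5) - 13)) = 1/(29551 + (5/9 - 13)) = 1/(29551 - 112/9) = 1/(265847/9) = 9/265847 ≈ 3.3854e-5)
8802 + p = 8802 + 9/265847 = 2339985303/265847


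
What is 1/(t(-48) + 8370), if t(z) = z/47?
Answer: 47/393342 ≈ 0.00011949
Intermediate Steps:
t(z) = z/47 (t(z) = z*(1/47) = z/47)
1/(t(-48) + 8370) = 1/((1/47)*(-48) + 8370) = 1/(-48/47 + 8370) = 1/(393342/47) = 47/393342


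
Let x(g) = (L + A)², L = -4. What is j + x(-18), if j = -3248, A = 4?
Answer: -3248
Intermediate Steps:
x(g) = 0 (x(g) = (-4 + 4)² = 0² = 0)
j + x(-18) = -3248 + 0 = -3248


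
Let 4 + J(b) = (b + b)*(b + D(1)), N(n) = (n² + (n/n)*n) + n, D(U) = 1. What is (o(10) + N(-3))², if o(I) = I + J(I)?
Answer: 52441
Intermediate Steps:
N(n) = n² + 2*n (N(n) = (n² + 1*n) + n = (n² + n) + n = (n + n²) + n = n² + 2*n)
J(b) = -4 + 2*b*(1 + b) (J(b) = -4 + (b + b)*(b + 1) = -4 + (2*b)*(1 + b) = -4 + 2*b*(1 + b))
o(I) = -4 + 2*I² + 3*I (o(I) = I + (-4 + 2*I + 2*I²) = -4 + 2*I² + 3*I)
(o(10) + N(-3))² = ((-4 + 2*10² + 3*10) - 3*(2 - 3))² = ((-4 + 2*100 + 30) - 3*(-1))² = ((-4 + 200 + 30) + 3)² = (226 + 3)² = 229² = 52441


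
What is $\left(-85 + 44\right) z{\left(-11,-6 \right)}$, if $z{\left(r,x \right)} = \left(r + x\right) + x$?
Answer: $943$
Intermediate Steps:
$z{\left(r,x \right)} = r + 2 x$
$\left(-85 + 44\right) z{\left(-11,-6 \right)} = \left(-85 + 44\right) \left(-11 + 2 \left(-6\right)\right) = - 41 \left(-11 - 12\right) = \left(-41\right) \left(-23\right) = 943$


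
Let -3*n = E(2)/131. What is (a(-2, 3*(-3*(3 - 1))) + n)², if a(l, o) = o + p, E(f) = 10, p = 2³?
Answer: 15523600/154449 ≈ 100.51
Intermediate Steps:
p = 8
a(l, o) = 8 + o (a(l, o) = o + 8 = 8 + o)
n = -10/393 (n = -10/(3*131) = -⅓*10/131 = -10/393 ≈ -0.025445)
(a(-2, 3*(-3*(3 - 1))) + n)² = ((8 + 3*(-3*(3 - 1))) - 10/393)² = ((8 + 3*(-3*2)) - 10/393)² = ((8 + 3*(-6)) - 10/393)² = ((8 - 18) - 10/393)² = (-10 - 10/393)² = (-3940/393)² = 15523600/154449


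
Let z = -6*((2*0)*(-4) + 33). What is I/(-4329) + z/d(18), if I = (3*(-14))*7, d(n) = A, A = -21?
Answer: 95924/10101 ≈ 9.4965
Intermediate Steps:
d(n) = -21
I = -294 (I = -42*7 = -294)
z = -198 (z = -6*(0*(-4) + 33) = -6*(0 + 33) = -6*33 = -198)
I/(-4329) + z/d(18) = -294/(-4329) - 198/(-21) = -294*(-1/4329) - 198*(-1/21) = 98/1443 + 66/7 = 95924/10101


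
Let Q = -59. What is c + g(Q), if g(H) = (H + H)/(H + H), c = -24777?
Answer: -24776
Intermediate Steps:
g(H) = 1 (g(H) = (2*H)/((2*H)) = (2*H)*(1/(2*H)) = 1)
c + g(Q) = -24777 + 1 = -24776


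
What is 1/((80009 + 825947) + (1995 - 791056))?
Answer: 1/116895 ≈ 8.5547e-6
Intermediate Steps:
1/((80009 + 825947) + (1995 - 791056)) = 1/(905956 - 789061) = 1/116895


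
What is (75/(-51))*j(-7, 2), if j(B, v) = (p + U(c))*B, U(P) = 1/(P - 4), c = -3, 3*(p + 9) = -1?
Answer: -4975/51 ≈ -97.549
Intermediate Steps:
p = -28/3 (p = -9 + (⅓)*(-1) = -9 - ⅓ = -28/3 ≈ -9.3333)
U(P) = 1/(-4 + P)
j(B, v) = -199*B/21 (j(B, v) = (-28/3 + 1/(-4 - 3))*B = (-28/3 + 1/(-7))*B = (-28/3 - ⅐)*B = -199*B/21)
(75/(-51))*j(-7, 2) = (75/(-51))*(-199/21*(-7)) = (75*(-1/51))*(199/3) = -25/17*199/3 = -4975/51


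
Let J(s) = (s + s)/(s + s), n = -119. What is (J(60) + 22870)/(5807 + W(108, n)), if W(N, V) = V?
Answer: 22871/5688 ≈ 4.0209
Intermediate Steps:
J(s) = 1 (J(s) = (2*s)/((2*s)) = (2*s)*(1/(2*s)) = 1)
(J(60) + 22870)/(5807 + W(108, n)) = (1 + 22870)/(5807 - 119) = 22871/5688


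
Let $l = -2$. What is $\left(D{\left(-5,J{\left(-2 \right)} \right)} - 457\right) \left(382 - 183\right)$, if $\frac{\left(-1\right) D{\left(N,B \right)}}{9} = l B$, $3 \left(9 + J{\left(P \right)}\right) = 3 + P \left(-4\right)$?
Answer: $-110047$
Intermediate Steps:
$J{\left(P \right)} = -8 - \frac{4 P}{3}$ ($J{\left(P \right)} = -9 + \frac{3 + P \left(-4\right)}{3} = -9 + \frac{3 - 4 P}{3} = -9 - \left(-1 + \frac{4 P}{3}\right) = -8 - \frac{4 P}{3}$)
$D{\left(N,B \right)} = 18 B$ ($D{\left(N,B \right)} = - 9 \left(- 2 B\right) = 18 B$)
$\left(D{\left(-5,J{\left(-2 \right)} \right)} - 457\right) \left(382 - 183\right) = \left(18 \left(-8 - - \frac{8}{3}\right) - 457\right) \left(382 - 183\right) = \left(18 \left(-8 + \frac{8}{3}\right) - 457\right) 199 = \left(18 \left(- \frac{16}{3}\right) - 457\right) 199 = \left(-96 - 457\right) 199 = \left(-553\right) 199 = -110047$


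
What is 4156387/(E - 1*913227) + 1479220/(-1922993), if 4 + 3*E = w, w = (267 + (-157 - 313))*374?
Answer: -28143011505413/5414392551751 ≈ -5.1978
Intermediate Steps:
w = -75922 (w = (267 - 470)*374 = -203*374 = -75922)
E = -75926/3 (E = -4/3 + (⅓)*(-75922) = -4/3 - 75922/3 = -75926/3 ≈ -25309.)
4156387/(E - 1*913227) + 1479220/(-1922993) = 4156387/(-75926/3 - 1*913227) + 1479220/(-1922993) = 4156387/(-75926/3 - 913227) + 1479220*(-1/1922993) = 4156387/(-2815607/3) - 1479220/1922993 = 4156387*(-3/2815607) - 1479220/1922993 = -12469161/2815607 - 1479220/1922993 = -28143011505413/5414392551751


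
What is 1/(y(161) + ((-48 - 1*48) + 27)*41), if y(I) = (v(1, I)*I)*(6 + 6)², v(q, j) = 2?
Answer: 1/43539 ≈ 2.2968e-5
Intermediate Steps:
y(I) = 288*I (y(I) = (2*I)*(6 + 6)² = (2*I)*12² = (2*I)*144 = 288*I)
1/(y(161) + ((-48 - 1*48) + 27)*41) = 1/(288*161 + ((-48 - 1*48) + 27)*41) = 1/(46368 + ((-48 - 48) + 27)*41) = 1/(46368 + (-96 + 27)*41) = 1/(46368 - 69*41) = 1/(46368 - 2829) = 1/43539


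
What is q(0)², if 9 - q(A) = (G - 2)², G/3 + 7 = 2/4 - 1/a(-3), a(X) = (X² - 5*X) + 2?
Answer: 5996953600/28561 ≈ 2.0997e+5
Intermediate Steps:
a(X) = 2 + X² - 5*X
G = -255/13 (G = -21 + 3*(2/4 - 1/(2 + (-3)² - 5*(-3))) = -21 + 3*(2*(¼) - 1/(2 + 9 + 15)) = -21 + 3*(½ - 1/26) = -21 + 3*(6/13) = -21 + 18/13 = -255/13 ≈ -19.615)
q(A) = -77440/169 (q(A) = 9 - (-255/13 - 2)² = 9 - (-281/13)² = 9 - 1*78961/169 = 9 - 78961/169 = -77440/169)
q(0)² = (-77440/169)² = 5996953600/28561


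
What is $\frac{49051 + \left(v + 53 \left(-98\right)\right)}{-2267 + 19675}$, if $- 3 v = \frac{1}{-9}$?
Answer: $\frac{296035}{117504} \approx 2.5194$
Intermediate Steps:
$v = \frac{1}{27}$ ($v = - \frac{1}{3 \left(-9\right)} = \left(- \frac{1}{3}\right) \left(- \frac{1}{9}\right) = \frac{1}{27} \approx 0.037037$)
$\frac{49051 + \left(v + 53 \left(-98\right)\right)}{-2267 + 19675} = \frac{49051 + \left(\frac{1}{27} + 53 \left(-98\right)\right)}{-2267 + 19675} = \frac{49051 + \left(\frac{1}{27} - 5194\right)}{17408} = \left(49051 - \frac{140237}{27}\right) \frac{1}{17408} = \frac{1184140}{27} \cdot \frac{1}{17408} = \frac{296035}{117504}$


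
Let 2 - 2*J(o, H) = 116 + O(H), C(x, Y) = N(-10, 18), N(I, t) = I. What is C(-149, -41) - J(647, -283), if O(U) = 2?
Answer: 48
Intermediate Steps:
C(x, Y) = -10
J(o, H) = -58 (J(o, H) = 1 - (116 + 2)/2 = 1 - 1/2*118 = 1 - 59 = -58)
C(-149, -41) - J(647, -283) = -10 - 1*(-58) = -10 + 58 = 48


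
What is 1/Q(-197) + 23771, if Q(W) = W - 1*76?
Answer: 6489482/273 ≈ 23771.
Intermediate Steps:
Q(W) = -76 + W (Q(W) = W - 76 = -76 + W)
1/Q(-197) + 23771 = 1/(-76 - 197) + 23771 = 1/(-273) + 23771 = -1/273 + 23771 = 6489482/273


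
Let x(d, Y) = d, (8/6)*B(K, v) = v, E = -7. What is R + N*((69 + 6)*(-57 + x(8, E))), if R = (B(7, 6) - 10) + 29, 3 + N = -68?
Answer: 521897/2 ≈ 2.6095e+5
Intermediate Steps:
B(K, v) = 3*v/4
N = -71 (N = -3 - 68 = -71)
R = 47/2 (R = ((¾)*6 - 10) + 29 = (9/2 - 10) + 29 = -11/2 + 29 = 47/2 ≈ 23.500)
R + N*((69 + 6)*(-57 + x(8, E))) = 47/2 - 71*(69 + 6)*(-57 + 8) = 47/2 - 5325*(-49) = 47/2 - 71*(-3675) = 47/2 + 260925 = 521897/2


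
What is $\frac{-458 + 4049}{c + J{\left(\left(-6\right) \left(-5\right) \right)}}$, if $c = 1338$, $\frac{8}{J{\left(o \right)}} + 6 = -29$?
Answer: $\frac{125685}{46822} \approx 2.6843$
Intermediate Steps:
$J{\left(o \right)} = - \frac{8}{35}$ ($J{\left(o \right)} = \frac{8}{-6 - 29} = \frac{8}{-35} = 8 \left(- \frac{1}{35}\right) = - \frac{8}{35}$)
$\frac{-458 + 4049}{c + J{\left(\left(-6\right) \left(-5\right) \right)}} = \frac{-458 + 4049}{1338 - \frac{8}{35}} = \frac{3591}{\frac{46822}{35}} = 3591 \cdot \frac{35}{46822} = \frac{125685}{46822}$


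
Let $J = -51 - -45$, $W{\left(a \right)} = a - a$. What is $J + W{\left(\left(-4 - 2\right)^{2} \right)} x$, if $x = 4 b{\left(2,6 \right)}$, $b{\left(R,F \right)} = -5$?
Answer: $-6$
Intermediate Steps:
$W{\left(a \right)} = 0$
$x = -20$ ($x = 4 \left(-5\right) = -20$)
$J = -6$ ($J = -51 + 45 = -6$)
$J + W{\left(\left(-4 - 2\right)^{2} \right)} x = -6 + 0 \left(-20\right) = -6 + 0 = -6$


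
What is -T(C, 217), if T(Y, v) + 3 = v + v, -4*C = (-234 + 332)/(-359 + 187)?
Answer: -431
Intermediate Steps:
C = 49/344 (C = -(-234 + 332)/(4*(-359 + 187)) = -49/(2*(-172)) = -49*(-1)/(2*172) = -¼*(-49/86) = 49/344 ≈ 0.14244)
T(Y, v) = -3 + 2*v (T(Y, v) = -3 + (v + v) = -3 + 2*v)
-T(C, 217) = -(-3 + 2*217) = -(-3 + 434) = -1*431 = -431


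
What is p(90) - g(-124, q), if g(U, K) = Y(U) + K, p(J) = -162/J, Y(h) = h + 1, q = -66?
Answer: 936/5 ≈ 187.20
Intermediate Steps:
Y(h) = 1 + h
g(U, K) = 1 + K + U (g(U, K) = (1 + U) + K = 1 + K + U)
p(90) - g(-124, q) = -162/90 - (1 - 66 - 124) = -162*1/90 - 1*(-189) = -9/5 + 189 = 936/5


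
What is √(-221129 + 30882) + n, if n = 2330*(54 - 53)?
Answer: 2330 + 19*I*√527 ≈ 2330.0 + 436.17*I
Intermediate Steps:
n = 2330 (n = 2330*1 = 2330)
√(-221129 + 30882) + n = √(-221129 + 30882) + 2330 = √(-190247) + 2330 = 19*I*√527 + 2330 = 2330 + 19*I*√527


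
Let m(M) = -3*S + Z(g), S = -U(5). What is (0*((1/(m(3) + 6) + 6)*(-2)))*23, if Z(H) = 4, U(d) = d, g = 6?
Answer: 0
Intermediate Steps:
S = -5 (S = -1*5 = -5)
m(M) = 19 (m(M) = -3*(-5) + 4 = 15 + 4 = 19)
(0*((1/(m(3) + 6) + 6)*(-2)))*23 = (0*((1/(19 + 6) + 6)*(-2)))*23 = (0*((1/25 + 6)*(-2)))*23 = (0*((151/25)*(-2)))*23 = (0*(-302/25))*23 = 0*23 = 0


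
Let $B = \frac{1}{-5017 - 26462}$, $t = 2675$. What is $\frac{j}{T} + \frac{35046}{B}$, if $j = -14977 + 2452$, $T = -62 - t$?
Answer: $- \frac{3019494061533}{2737} \approx -1.1032 \cdot 10^{9}$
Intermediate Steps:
$B = - \frac{1}{31479}$ ($B = \frac{1}{-31479} = - \frac{1}{31479} \approx -3.1767 \cdot 10^{-5}$)
$T = -2737$ ($T = -62 - 2675 = -2737$)
$j = -12525$
$\frac{j}{T} + \frac{35046}{B} = - \frac{12525}{-2737} + \frac{35046}{- \frac{1}{31479}} = \left(-12525\right) \left(- \frac{1}{2737}\right) + 35046 \left(-31479\right) = \frac{12525}{2737} - 1103213034 = - \frac{3019494061533}{2737}$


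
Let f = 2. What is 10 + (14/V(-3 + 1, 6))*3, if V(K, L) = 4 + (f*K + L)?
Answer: 17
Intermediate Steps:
V(K, L) = 4 + L + 2*K (V(K, L) = 4 + (2*K + L) = 4 + (L + 2*K) = 4 + L + 2*K)
10 + (14/V(-3 + 1, 6))*3 = 10 + (14/(4 + 6 + 2*(-3 + 1)))*3 = 10 + (14/(4 + 6 + 2*(-2)))*3 = 10 + (14/(4 + 6 - 4))*3 = 10 + (14/6)*3 = 10 + (14*(⅙))*3 = 10 + (7/3)*3 = 10 + 7 = 17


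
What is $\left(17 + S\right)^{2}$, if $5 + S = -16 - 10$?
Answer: $196$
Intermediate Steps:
$S = -31$ ($S = -5 - 26 = -31$)
$\left(17 + S\right)^{2} = \left(17 - 31\right)^{2} = \left(-14\right)^{2} = 196$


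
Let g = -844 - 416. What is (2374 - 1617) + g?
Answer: -503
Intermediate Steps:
g = -1260
(2374 - 1617) + g = (2374 - 1617) - 1260 = 757 - 1260 = -503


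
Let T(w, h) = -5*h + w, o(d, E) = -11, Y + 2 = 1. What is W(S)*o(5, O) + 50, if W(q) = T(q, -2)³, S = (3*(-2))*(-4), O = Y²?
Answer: -432294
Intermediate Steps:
Y = -1 (Y = -2 + 1 = -1)
O = 1 (O = (-1)² = 1)
T(w, h) = w - 5*h
S = 24 (S = -6*(-4) = 24)
W(q) = (10 + q)³ (W(q) = (q - 5*(-2))³ = (q + 10)³ = (10 + q)³)
W(S)*o(5, O) + 50 = (10 + 24)³*(-11) + 50 = 34³*(-11) + 50 = 39304*(-11) + 50 = -432344 + 50 = -432294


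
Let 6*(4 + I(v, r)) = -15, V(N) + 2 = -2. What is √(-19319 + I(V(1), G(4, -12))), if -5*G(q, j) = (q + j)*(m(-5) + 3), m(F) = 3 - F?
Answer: I*√77302/2 ≈ 139.02*I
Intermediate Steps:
V(N) = -4 (V(N) = -2 - 2 = -4)
G(q, j) = -11*j/5 - 11*q/5 (G(q, j) = -(q + j)*((3 - 1*(-5)) + 3)/5 = -(j + q)*((3 + 5) + 3)/5 = -(j + q)*(8 + 3)/5 = -(j + q)*11/5 = -(11*j + 11*q)/5 = -11*j/5 - 11*q/5)
I(v, r) = -13/2 (I(v, r) = -4 + (⅙)*(-15) = -4 - 5/2 = -13/2)
√(-19319 + I(V(1), G(4, -12))) = √(-19319 - 13/2) = √(-38651/2) = I*√77302/2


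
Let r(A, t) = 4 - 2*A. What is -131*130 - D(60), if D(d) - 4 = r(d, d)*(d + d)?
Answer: -3114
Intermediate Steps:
D(d) = 4 + 2*d*(4 - 2*d) (D(d) = 4 + (4 - 2*d)*(d + d) = 4 + (4 - 2*d)*(2*d) = 4 + 2*d*(4 - 2*d))
-131*130 - D(60) = -131*130 - (4 - 4*60*(-2 + 60)) = -17030 - (4 - 4*60*58) = -17030 - (4 - 13920) = -17030 - 1*(-13916) = -17030 + 13916 = -3114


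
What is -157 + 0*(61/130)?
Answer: -157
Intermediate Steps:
-157 + 0*(61/130) = -157 + 0 = -157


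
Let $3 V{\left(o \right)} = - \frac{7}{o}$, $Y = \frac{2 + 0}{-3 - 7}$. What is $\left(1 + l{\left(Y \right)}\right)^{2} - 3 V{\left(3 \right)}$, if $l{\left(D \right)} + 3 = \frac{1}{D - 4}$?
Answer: $\frac{3238}{441} \approx 7.3424$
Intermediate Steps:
$Y = - \frac{1}{5}$ ($Y = \frac{2}{-3 - 7} = \frac{2}{-10} = 2 \left(- \frac{1}{10}\right) = - \frac{1}{5} \approx -0.2$)
$V{\left(o \right)} = - \frac{7}{3 o}$ ($V{\left(o \right)} = \frac{\left(-7\right) \frac{1}{o}}{3} = - \frac{7}{3 o}$)
$l{\left(D \right)} = -3 + \frac{1}{-4 + D}$ ($l{\left(D \right)} = -3 + \frac{1}{D - 4} = -3 + \frac{1}{-4 + D}$)
$\left(1 + l{\left(Y \right)}\right)^{2} - 3 V{\left(3 \right)} = \left(1 + \frac{13 - - \frac{3}{5}}{-4 - \frac{1}{5}}\right)^{2} - 3 \left(- \frac{7}{3 \cdot 3}\right) = \left(1 + \frac{13 + \frac{3}{5}}{- \frac{21}{5}}\right)^{2} - 3 \left(\left(- \frac{7}{3}\right) \frac{1}{3}\right) = \left(1 - \frac{68}{21}\right)^{2} - - \frac{7}{3} = \left(1 - \frac{68}{21}\right)^{2} + \frac{7}{3} = \left(- \frac{47}{21}\right)^{2} + \frac{7}{3} = \frac{2209}{441} + \frac{7}{3} = \frac{3238}{441}$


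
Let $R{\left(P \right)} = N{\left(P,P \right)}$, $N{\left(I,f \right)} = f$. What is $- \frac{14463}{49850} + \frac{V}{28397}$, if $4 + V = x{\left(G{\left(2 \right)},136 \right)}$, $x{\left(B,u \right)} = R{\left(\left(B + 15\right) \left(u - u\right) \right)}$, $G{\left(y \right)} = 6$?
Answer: $- \frac{410905211}{1415590450} \approx -0.29027$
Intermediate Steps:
$R{\left(P \right)} = P$
$x{\left(B,u \right)} = 0$ ($x{\left(B,u \right)} = \left(B + 15\right) \left(u - u\right) = \left(15 + B\right) 0 = 0$)
$V = -4$ ($V = -4 + 0 = -4$)
$- \frac{14463}{49850} + \frac{V}{28397} = - \frac{14463}{49850} - \frac{4}{28397} = - \frac{410905211}{1415590450}$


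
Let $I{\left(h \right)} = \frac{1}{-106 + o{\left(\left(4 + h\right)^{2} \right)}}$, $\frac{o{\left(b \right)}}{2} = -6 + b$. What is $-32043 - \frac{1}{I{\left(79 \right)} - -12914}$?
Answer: $- \frac{5652553151023}{176405241} \approx -32043.0$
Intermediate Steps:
$o{\left(b \right)} = -12 + 2 b$ ($o{\left(b \right)} = 2 \left(-6 + b\right) = -12 + 2 b$)
$I{\left(h \right)} = \frac{1}{-118 + 2 \left(4 + h\right)^{2}}$ ($I{\left(h \right)} = \frac{1}{-106 + \left(-12 + 2 \left(4 + h\right)^{2}\right)} = \frac{1}{-118 + 2 \left(4 + h\right)^{2}}$)
$-32043 - \frac{1}{I{\left(79 \right)} - -12914} = -32043 - \frac{1}{\frac{1}{2 \left(-59 + \left(4 + 79\right)^{2}\right)} - -12914} = -32043 - \frac{1}{\frac{1}{2 \left(-59 + 83^{2}\right)} + 12914} = -32043 - \frac{1}{\frac{1}{2 \left(-59 + 6889\right)} + 12914} = -32043 - \frac{1}{\frac{1}{2 \cdot 6830} + 12914} = -32043 - \frac{1}{\frac{1}{2} \cdot \frac{1}{6830} + 12914} = -32043 - \frac{1}{\frac{1}{13660} + 12914} = -32043 - \frac{1}{\frac{176405241}{13660}} = -32043 - \frac{13660}{176405241} = - \frac{5652553151023}{176405241}$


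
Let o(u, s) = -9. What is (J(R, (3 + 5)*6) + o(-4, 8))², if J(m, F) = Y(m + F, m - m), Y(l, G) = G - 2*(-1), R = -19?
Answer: 49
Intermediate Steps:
Y(l, G) = 2 + G (Y(l, G) = G + 2 = 2 + G)
J(m, F) = 2 (J(m, F) = 2 + (m - m) = 2 + 0 = 2)
(J(R, (3 + 5)*6) + o(-4, 8))² = (2 - 9)² = (-7)² = 49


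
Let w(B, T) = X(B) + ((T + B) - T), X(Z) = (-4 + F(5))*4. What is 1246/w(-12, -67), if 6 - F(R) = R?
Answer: -623/12 ≈ -51.917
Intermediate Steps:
F(R) = 6 - R
X(Z) = -12 (X(Z) = (-4 + (6 - 1*5))*4 = (-4 + (6 - 5))*4 = (-4 + 1)*4 = -3*4 = -12)
w(B, T) = -12 + B (w(B, T) = -12 + ((T + B) - T) = -12 + ((B + T) - T) = -12 + B)
1246/w(-12, -67) = 1246/(-12 - 12) = 1246/(-24) = 1246*(-1/24) = -623/12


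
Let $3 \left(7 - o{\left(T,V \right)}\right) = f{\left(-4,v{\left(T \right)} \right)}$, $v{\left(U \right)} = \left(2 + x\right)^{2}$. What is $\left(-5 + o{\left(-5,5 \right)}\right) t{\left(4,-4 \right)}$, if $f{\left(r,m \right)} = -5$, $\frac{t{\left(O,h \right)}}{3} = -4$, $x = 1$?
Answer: $-44$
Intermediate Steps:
$t{\left(O,h \right)} = -12$ ($t{\left(O,h \right)} = 3 \left(-4\right) = -12$)
$v{\left(U \right)} = 9$ ($v{\left(U \right)} = \left(2 + 1\right)^{2} = 3^{2} = 9$)
$o{\left(T,V \right)} = \frac{26}{3}$ ($o{\left(T,V \right)} = 7 - - \frac{5}{3} = 7 + \frac{5}{3} = \frac{26}{3}$)
$\left(-5 + o{\left(-5,5 \right)}\right) t{\left(4,-4 \right)} = \left(-5 + \frac{26}{3}\right) \left(-12\right) = \frac{11}{3} \left(-12\right) = -44$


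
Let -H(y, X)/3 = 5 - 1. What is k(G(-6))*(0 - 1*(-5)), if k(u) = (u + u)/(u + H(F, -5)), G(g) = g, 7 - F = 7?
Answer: 10/3 ≈ 3.3333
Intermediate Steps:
F = 0 (F = 7 - 1*7 = 7 - 7 = 0)
H(y, X) = -12 (H(y, X) = -3*(5 - 1) = -3*4 = -12)
k(u) = 2*u/(-12 + u) (k(u) = (u + u)/(u - 12) = (2*u)/(-12 + u) = 2*u/(-12 + u))
k(G(-6))*(0 - 1*(-5)) = (2*(-6)/(-12 - 6))*(0 - 1*(-5)) = (2*(-6)/(-18))*(0 + 5) = (2*(-6)*(-1/18))*5 = (⅔)*5 = 10/3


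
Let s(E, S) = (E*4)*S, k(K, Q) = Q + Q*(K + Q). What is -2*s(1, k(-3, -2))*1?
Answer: -64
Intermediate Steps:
s(E, S) = 4*E*S (s(E, S) = (4*E)*S = 4*E*S)
-2*s(1, k(-3, -2))*1 = -8*(-2*(1 - 3 - 2))*1 = -8*(-2*(-4))*1 = -8*8*1 = -2*32*1 = -64*1 = -64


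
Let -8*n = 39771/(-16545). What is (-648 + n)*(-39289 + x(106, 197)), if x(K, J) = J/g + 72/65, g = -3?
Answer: 9137270155743/358475 ≈ 2.5489e+7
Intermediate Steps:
n = 13257/44120 (n = -39771/(8*(-16545)) = -39771*(-1)/(8*16545) = -1/8*(-13257/5515) = 13257/44120 ≈ 0.30048)
x(K, J) = 72/65 - J/3 (x(K, J) = J/(-3) + 72/65 = J*(-1/3) + 72*(1/65) = -J/3 + 72/65 = 72/65 - J/3)
(-648 + n)*(-39289 + x(106, 197)) = (-648 + 13257/44120)*(-39289 + (72/65 - 1/3*197)) = -28576503*(-39289 + (72/65 - 197/3))/44120 = -28576503*(-39289 - 12589/195)/44120 = -28576503/44120*(-7673944/195) = 9137270155743/358475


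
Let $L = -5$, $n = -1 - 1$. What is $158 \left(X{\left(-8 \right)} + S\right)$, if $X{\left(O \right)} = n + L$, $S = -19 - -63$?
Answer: $5846$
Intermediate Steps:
$S = 44$ ($S = -19 + 63 = 44$)
$n = -2$ ($n = -1 - 1 = -2$)
$X{\left(O \right)} = -7$ ($X{\left(O \right)} = -2 - 5 = -7$)
$158 \left(X{\left(-8 \right)} + S\right) = 158 \left(-7 + 44\right) = 158 \cdot 37 = 5846$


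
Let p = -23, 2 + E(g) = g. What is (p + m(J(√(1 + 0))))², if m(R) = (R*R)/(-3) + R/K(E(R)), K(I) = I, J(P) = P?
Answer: 5329/9 ≈ 592.11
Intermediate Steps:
E(g) = -2 + g
m(R) = -R²/3 + R/(-2 + R) (m(R) = (R*R)/(-3) + R/(-2 + R) = R²*(-⅓) + R/(-2 + R) = -R²/3 + R/(-2 + R))
(p + m(J(√(1 + 0))))² = (-23 + √(1 + 0)*(3 + √(1 + 0)*(2 - √(1 + 0)))/(3*(-2 + √(1 + 0))))² = (-23 + √1*(3 + √1*(2 - √1))/(3*(-2 + √1)))² = (-23 + (⅓)*1*(3 + 1*(2 - 1*1))/(-2 + 1))² = (-23 + (⅓)*1*(3 + 1*(2 - 1))/(-1))² = (-23 + (⅓)*1*(-1)*(3 + 1*1))² = (-23 + (⅓)*1*(-1)*(3 + 1))² = (-23 + (⅓)*1*(-1)*4)² = (-23 - 4/3)² = (-73/3)² = 5329/9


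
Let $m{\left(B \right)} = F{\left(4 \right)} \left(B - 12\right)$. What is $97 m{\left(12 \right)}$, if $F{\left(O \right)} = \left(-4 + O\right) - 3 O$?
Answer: $0$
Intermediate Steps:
$F{\left(O \right)} = -4 - 2 O$
$m{\left(B \right)} = 144 - 12 B$ ($m{\left(B \right)} = \left(-4 - 8\right) \left(B - 12\right) = \left(-4 - 8\right) \left(-12 + B\right) = - 12 \left(-12 + B\right) = 144 - 12 B$)
$97 m{\left(12 \right)} = 97 \left(144 - 144\right) = 97 \cdot 0 = 0$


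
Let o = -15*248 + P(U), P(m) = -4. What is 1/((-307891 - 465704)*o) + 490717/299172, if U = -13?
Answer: 58903783112393/35911457311590 ≈ 1.6403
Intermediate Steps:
o = -3724 (o = -15*248 - 4 = -3720 - 4 = -3724)
1/((-307891 - 465704)*o) + 490717/299172 = 1/(-307891 - 465704*(-3724)) + 490717/299172 = -1/3724/(-773595) + 490717*(1/299172) = -1/773595*(-1/3724) + 490717/299172 = 1/2880867780 + 490717/299172 = 58903783112393/35911457311590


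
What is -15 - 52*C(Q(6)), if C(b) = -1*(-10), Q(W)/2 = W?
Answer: -535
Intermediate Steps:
Q(W) = 2*W
C(b) = 10
-15 - 52*C(Q(6)) = -15 - 52*10 = -15 - 520 = -535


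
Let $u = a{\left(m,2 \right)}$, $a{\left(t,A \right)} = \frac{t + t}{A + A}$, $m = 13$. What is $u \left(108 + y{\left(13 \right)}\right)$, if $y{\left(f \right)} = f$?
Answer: $\frac{1573}{2} \approx 786.5$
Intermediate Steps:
$a{\left(t,A \right)} = \frac{t}{A}$ ($a{\left(t,A \right)} = \frac{2 t}{2 A} = 2 t \frac{1}{2 A} = \frac{t}{A}$)
$u = \frac{13}{2} \approx 6.5$
$u \left(108 + y{\left(13 \right)}\right) = \frac{13 \left(108 + 13\right)}{2} = \frac{13}{2} \cdot 121 = \frac{1573}{2}$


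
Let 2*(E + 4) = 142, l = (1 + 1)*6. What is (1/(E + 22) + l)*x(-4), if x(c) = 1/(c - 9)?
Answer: -1069/1157 ≈ -0.92394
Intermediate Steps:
l = 12 (l = 2*6 = 12)
x(c) = 1/(-9 + c)
E = 67 (E = -4 + (½)*142 = -4 + 71 = 67)
(1/(E + 22) + l)*x(-4) = (1/(67 + 22) + 12)/(-9 - 4) = (1/89 + 12)/(-13) = (1/89 + 12)*(-1/13) = (1069/89)*(-1/13) = -1069/1157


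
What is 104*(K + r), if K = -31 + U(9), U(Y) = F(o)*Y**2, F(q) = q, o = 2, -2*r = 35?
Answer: 11804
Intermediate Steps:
r = -35/2 (r = -1/2*35 = -35/2 ≈ -17.500)
U(Y) = 2*Y**2
K = 131 (K = -31 + 2*9**2 = -31 + 2*81 = -31 + 162 = 131)
104*(K + r) = 104*(131 - 35/2) = 104*(227/2) = 11804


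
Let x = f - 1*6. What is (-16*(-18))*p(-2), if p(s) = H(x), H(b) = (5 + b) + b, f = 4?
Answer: 288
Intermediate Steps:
x = -2 (x = 4 - 1*6 = 4 - 6 = -2)
H(b) = 5 + 2*b
p(s) = 1 (p(s) = 5 + 2*(-2) = 5 - 4 = 1)
(-16*(-18))*p(-2) = -16*(-18)*1 = 288*1 = 288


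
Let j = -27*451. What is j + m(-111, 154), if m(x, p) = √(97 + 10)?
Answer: -12177 + √107 ≈ -12167.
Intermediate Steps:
m(x, p) = √107
j = -12177
j + m(-111, 154) = -12177 + √107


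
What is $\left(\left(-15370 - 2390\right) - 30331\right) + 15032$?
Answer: $-33059$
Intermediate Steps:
$\left(\left(-15370 - 2390\right) - 30331\right) + 15032 = \left(-17760 - 30331\right) + 15032 = -48091 + 15032 = -33059$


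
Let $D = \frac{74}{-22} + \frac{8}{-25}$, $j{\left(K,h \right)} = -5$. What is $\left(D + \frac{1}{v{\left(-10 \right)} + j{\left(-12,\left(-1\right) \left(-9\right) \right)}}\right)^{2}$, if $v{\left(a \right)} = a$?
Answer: $\frac{9572836}{680625} \approx 14.065$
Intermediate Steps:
$D = - \frac{1013}{275}$ ($D = 74 \left(- \frac{1}{22}\right) + 8 \left(- \frac{1}{25}\right) = - \frac{37}{11} - \frac{8}{25} = - \frac{1013}{275} \approx -3.6836$)
$\left(D + \frac{1}{v{\left(-10 \right)} + j{\left(-12,\left(-1\right) \left(-9\right) \right)}}\right)^{2} = \left(- \frac{1013}{275} + \frac{1}{-10 - 5}\right)^{2} = \left(- \frac{1013}{275} + \frac{1}{-15}\right)^{2} = \left(- \frac{1013}{275} - \frac{1}{15}\right)^{2} = \left(- \frac{3094}{825}\right)^{2} = \frac{9572836}{680625}$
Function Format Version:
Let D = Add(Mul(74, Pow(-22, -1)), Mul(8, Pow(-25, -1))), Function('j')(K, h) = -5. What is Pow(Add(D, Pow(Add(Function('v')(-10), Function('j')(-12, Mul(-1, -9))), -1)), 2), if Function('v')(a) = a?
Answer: Rational(9572836, 680625) ≈ 14.065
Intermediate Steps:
D = Rational(-1013, 275) (D = Add(Mul(74, Rational(-1, 22)), Mul(8, Rational(-1, 25))) = Add(Rational(-37, 11), Rational(-8, 25)) = Rational(-1013, 275) ≈ -3.6836)
Pow(Add(D, Pow(Add(Function('v')(-10), Function('j')(-12, Mul(-1, -9))), -1)), 2) = Pow(Add(Rational(-1013, 275), Pow(Add(-10, -5), -1)), 2) = Pow(Add(Rational(-1013, 275), Pow(-15, -1)), 2) = Pow(Add(Rational(-1013, 275), Rational(-1, 15)), 2) = Pow(Rational(-3094, 825), 2) = Rational(9572836, 680625)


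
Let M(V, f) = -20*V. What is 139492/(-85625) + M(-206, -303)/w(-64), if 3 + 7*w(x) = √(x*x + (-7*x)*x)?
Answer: -722512388/140339375 - 369152*I*√6/4917 ≈ -5.1483 - 183.9*I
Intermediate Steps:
w(x) = -3/7 + √6*√(-x²)/7 (w(x) = -3/7 + √(x*x + (-7*x)*x)/7 = -3/7 + √(x² - 7*x²)/7 = -3/7 + √(-6*x²)/7 = -3/7 + (√6*√(-x²))/7 = -3/7 + √6*√(-x²)/7)
139492/(-85625) + M(-206, -303)/w(-64) = 139492/(-85625) + (-20*(-206))/(-3/7 + √6*√(-1*(-64)²)/7) = 139492*(-1/85625) + 4120/(-3/7 + √6*√(-1*4096)/7) = -139492/85625 + 4120/(-3/7 + √6*√(-4096)/7) = -139492/85625 + 4120/(-3/7 + √6*(64*I)/7) = -139492/85625 + 4120/(-3/7 + 64*I*√6/7)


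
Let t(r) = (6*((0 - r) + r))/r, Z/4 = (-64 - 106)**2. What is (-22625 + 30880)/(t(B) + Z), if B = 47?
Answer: 1651/23120 ≈ 0.071410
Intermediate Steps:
Z = 115600 (Z = 4*(-64 - 106)**2 = 4*(-170)**2 = 4*28900 = 115600)
t(r) = 0 (t(r) = (6*(-r + r))/r = (6*0)/r = 0/r = 0)
(-22625 + 30880)/(t(B) + Z) = (-22625 + 30880)/(0 + 115600) = 8255/115600 = 8255*(1/115600) = 1651/23120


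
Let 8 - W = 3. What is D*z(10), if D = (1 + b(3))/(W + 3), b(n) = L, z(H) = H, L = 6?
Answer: 35/4 ≈ 8.7500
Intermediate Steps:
W = 5 (W = 8 - 1*3 = 8 - 3 = 5)
b(n) = 6
D = 7/8 (D = (1 + 6)/(5 + 3) = 7/8 ≈ 0.87500)
D*z(10) = (7/8)*10 = 35/4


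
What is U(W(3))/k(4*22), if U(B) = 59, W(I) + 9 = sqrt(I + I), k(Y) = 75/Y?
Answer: 5192/75 ≈ 69.227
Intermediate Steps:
W(I) = -9 + sqrt(2)*sqrt(I) (W(I) = -9 + sqrt(I + I) = -9 + sqrt(2*I) = -9 + sqrt(2)*sqrt(I))
U(W(3))/k(4*22) = 59/((75/((4*22)))) = 59/((75/88)) = 59/((75*(1/88))) = 59/(75/88) = 59*(88/75) = 5192/75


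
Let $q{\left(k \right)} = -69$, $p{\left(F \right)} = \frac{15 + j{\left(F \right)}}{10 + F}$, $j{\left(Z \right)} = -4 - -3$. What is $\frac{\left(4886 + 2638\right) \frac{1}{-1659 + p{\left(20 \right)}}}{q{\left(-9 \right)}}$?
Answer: $\frac{18810}{286097} \approx 0.065747$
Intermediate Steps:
$j{\left(Z \right)} = -1$ ($j{\left(Z \right)} = -4 + 3 = -1$)
$p{\left(F \right)} = \frac{14}{10 + F}$ ($p{\left(F \right)} = \frac{15 - 1}{10 + F} = \frac{14}{10 + F}$)
$\frac{\left(4886 + 2638\right) \frac{1}{-1659 + p{\left(20 \right)}}}{q{\left(-9 \right)}} = \frac{\left(4886 + 2638\right) \frac{1}{-1659 + \frac{14}{10 + 20}}}{-69} = \frac{7524}{-1659 + \frac{14}{30}} \left(- \frac{1}{69}\right) = \frac{7524}{-1659 + 14 \cdot \frac{1}{30}} \left(- \frac{1}{69}\right) = \frac{7524}{-1659 + \frac{7}{15}} \left(- \frac{1}{69}\right) = \frac{7524}{- \frac{24878}{15}} \left(- \frac{1}{69}\right) = 7524 \left(- \frac{15}{24878}\right) \left(- \frac{1}{69}\right) = \left(- \frac{56430}{12439}\right) \left(- \frac{1}{69}\right) = \frac{18810}{286097}$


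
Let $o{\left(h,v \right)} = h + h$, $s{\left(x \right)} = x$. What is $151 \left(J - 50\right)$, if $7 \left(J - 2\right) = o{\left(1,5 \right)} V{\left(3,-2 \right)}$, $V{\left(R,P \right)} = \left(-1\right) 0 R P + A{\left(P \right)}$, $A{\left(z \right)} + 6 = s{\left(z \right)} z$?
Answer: $- \frac{51340}{7} \approx -7334.3$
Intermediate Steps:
$A{\left(z \right)} = -6 + z^{2}$ ($A{\left(z \right)} = -6 + z z = -6 + z^{2}$)
$o{\left(h,v \right)} = 2 h$
$V{\left(R,P \right)} = -6 + P^{2}$ ($V{\left(R,P \right)} = \left(-1\right) 0 R P + \left(-6 + P^{2}\right) = 0 R P + \left(-6 + P^{2}\right) = 0 P + \left(-6 + P^{2}\right) = 0 + \left(-6 + P^{2}\right) = -6 + P^{2}$)
$J = \frac{10}{7}$ ($J = 2 + \frac{2 \cdot 1 \left(-6 + \left(-2\right)^{2}\right)}{7} = 2 + \frac{2 \left(-6 + 4\right)}{7} = 2 + \frac{2 \left(-2\right)}{7} = 2 + \frac{1}{7} \left(-4\right) = 2 - \frac{4}{7} = \frac{10}{7} \approx 1.4286$)
$151 \left(J - 50\right) = 151 \left(\frac{10}{7} - 50\right) = 151 \left(- \frac{340}{7}\right) = - \frac{51340}{7}$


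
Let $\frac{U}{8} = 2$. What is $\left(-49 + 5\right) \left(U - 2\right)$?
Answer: $-616$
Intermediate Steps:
$U = 16$ ($U = 8 \cdot 2 = 16$)
$\left(-49 + 5\right) \left(U - 2\right) = \left(-49 + 5\right) \left(16 - 2\right) = \left(-44\right) 14 = -616$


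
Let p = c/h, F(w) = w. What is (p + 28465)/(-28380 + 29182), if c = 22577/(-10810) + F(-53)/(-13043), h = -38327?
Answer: 153822265692354531/4333934897226820 ≈ 35.492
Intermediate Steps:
c = -293898881/140994830 (c = 22577/(-10810) - 53/(-13043) = 22577*(-1/10810) - 53*(-1/13043) = -22577/10810 + 53/13043 = -293898881/140994830 ≈ -2.0845)
p = 293898881/5403908849410 (p = -293898881/140994830/(-38327) = -293898881/140994830*(-1/38327) = 293898881/5403908849410 ≈ 5.4386e-5)
(p + 28465)/(-28380 + 29182) = (293898881/5403908849410 + 28465)/(-28380 + 29182) = (153822265692354531/5403908849410)/802 = (153822265692354531/5403908849410)*(1/802) = 153822265692354531/4333934897226820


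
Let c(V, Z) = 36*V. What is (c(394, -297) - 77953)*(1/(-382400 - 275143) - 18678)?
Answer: 783184595056195/657543 ≈ 1.1911e+9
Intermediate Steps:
(c(394, -297) - 77953)*(1/(-382400 - 275143) - 18678) = (36*394 - 77953)*(1/(-382400 - 275143) - 18678) = (14184 - 77953)*(1/(-657543) - 18678) = -63769*(-1/657543 - 18678) = -63769*(-12281588155/657543) = 783184595056195/657543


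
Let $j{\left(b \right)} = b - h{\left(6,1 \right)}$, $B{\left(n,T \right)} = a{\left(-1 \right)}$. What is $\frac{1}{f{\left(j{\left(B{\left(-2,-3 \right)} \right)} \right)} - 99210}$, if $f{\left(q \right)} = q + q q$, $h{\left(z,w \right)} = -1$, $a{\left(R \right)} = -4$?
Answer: $- \frac{1}{99204} \approx -1.008 \cdot 10^{-5}$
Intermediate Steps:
$B{\left(n,T \right)} = -4$
$j{\left(b \right)} = 1 + b$ ($j{\left(b \right)} = b - -1 = b + 1 = 1 + b$)
$f{\left(q \right)} = q + q^{2}$
$\frac{1}{f{\left(j{\left(B{\left(-2,-3 \right)} \right)} \right)} - 99210} = \frac{1}{\left(1 - 4\right) \left(1 + \left(1 - 4\right)\right) - 99210} = \frac{1}{- 3 \left(1 - 3\right) - 99210} = \frac{1}{\left(-3\right) \left(-2\right) - 99210} = \frac{1}{6 - 99210} = \frac{1}{-99204} = - \frac{1}{99204}$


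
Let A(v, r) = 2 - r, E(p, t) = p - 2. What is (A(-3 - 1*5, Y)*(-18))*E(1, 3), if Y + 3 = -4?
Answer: 162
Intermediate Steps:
Y = -7 (Y = -3 - 4 = -7)
E(p, t) = -2 + p
(A(-3 - 1*5, Y)*(-18))*E(1, 3) = ((2 - 1*(-7))*(-18))*(-2 + 1) = ((2 + 7)*(-18))*(-1) = (9*(-18))*(-1) = -162*(-1) = 162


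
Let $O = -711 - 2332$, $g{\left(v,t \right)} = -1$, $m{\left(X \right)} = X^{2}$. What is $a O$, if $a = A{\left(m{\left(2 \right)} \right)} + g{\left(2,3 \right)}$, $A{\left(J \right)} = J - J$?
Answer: $3043$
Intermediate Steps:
$A{\left(J \right)} = 0$
$O = -3043$
$a = -1$ ($a = 0 - 1 = -1$)
$a O = \left(-1\right) \left(-3043\right) = 3043$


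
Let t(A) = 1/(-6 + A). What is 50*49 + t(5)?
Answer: 2449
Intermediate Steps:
50*49 + t(5) = 50*49 + 1/(-6 + 5) = 2450 + 1/(-1) = 2450 - 1 = 2449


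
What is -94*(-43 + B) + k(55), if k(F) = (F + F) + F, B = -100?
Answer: 13607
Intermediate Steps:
k(F) = 3*F (k(F) = 2*F + F = 3*F)
-94*(-43 + B) + k(55) = -94*(-43 - 100) + 3*55 = -94*(-143) + 165 = 13442 + 165 = 13607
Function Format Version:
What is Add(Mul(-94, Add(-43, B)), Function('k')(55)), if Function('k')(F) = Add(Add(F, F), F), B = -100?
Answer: 13607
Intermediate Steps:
Function('k')(F) = Mul(3, F) (Function('k')(F) = Add(Mul(2, F), F) = Mul(3, F))
Add(Mul(-94, Add(-43, B)), Function('k')(55)) = Add(Mul(-94, Add(-43, -100)), Mul(3, 55)) = Add(Mul(-94, -143), 165) = Add(13442, 165) = 13607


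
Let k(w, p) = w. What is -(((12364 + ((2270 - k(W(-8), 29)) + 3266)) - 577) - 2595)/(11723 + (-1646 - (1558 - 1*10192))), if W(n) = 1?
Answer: -4909/6237 ≈ -0.78708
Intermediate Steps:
-(((12364 + ((2270 - k(W(-8), 29)) + 3266)) - 577) - 2595)/(11723 + (-1646 - (1558 - 1*10192))) = -(((12364 + ((2270 - 1*1) + 3266)) - 577) - 2595)/(11723 + (-1646 - (1558 - 1*10192))) = -(((12364 + ((2270 - 1) + 3266)) - 577) - 2595)/(11723 + (-1646 - (1558 - 10192))) = -(((12364 + (2269 + 3266)) - 577) - 2595)/(11723 + (-1646 - 1*(-8634))) = -(((12364 + 5535) - 577) - 2595)/(11723 + (-1646 + 8634)) = -((17899 - 577) - 2595)/(11723 + 6988) = -(17322 - 2595)/18711 = -14727/18711 = -1*4909/6237 = -4909/6237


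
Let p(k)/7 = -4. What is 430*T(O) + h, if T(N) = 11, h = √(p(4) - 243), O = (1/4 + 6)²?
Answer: 4730 + I*√271 ≈ 4730.0 + 16.462*I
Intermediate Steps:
p(k) = -28 (p(k) = 7*(-4) = -28)
O = 625/16 (O = (¼ + 6)² = (25/4)² = 625/16 ≈ 39.063)
h = I*√271 (h = √(-28 - 243) = √(-271) = I*√271 ≈ 16.462*I)
430*T(O) + h = 430*11 + I*√271 = 4730 + I*√271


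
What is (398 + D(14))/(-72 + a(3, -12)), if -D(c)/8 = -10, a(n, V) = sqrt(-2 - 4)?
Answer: -5736/865 - 239*I*sqrt(6)/2595 ≈ -6.6312 - 0.2256*I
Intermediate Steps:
a(n, V) = I*sqrt(6) (a(n, V) = sqrt(-6) = I*sqrt(6))
D(c) = 80 (D(c) = -8*(-10) = 80)
(398 + D(14))/(-72 + a(3, -12)) = (398 + 80)/(-72 + I*sqrt(6)) = 478/(-72 + I*sqrt(6))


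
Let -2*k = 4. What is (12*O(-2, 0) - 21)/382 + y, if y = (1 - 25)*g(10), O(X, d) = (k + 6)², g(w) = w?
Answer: -91509/382 ≈ -239.55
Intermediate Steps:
k = -2 (k = -½*4 = -2)
O(X, d) = 16 (O(X, d) = (-2 + 6)² = 4² = 16)
y = -240 (y = (1 - 25)*10 = -24*10 = -240)
(12*O(-2, 0) - 21)/382 + y = (12*16 - 21)/382 - 240 = (192 - 21)*(1/382) - 240 = 171*(1/382) - 240 = 171/382 - 240 = -91509/382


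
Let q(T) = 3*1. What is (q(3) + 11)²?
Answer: 196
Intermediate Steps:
q(T) = 3
(q(3) + 11)² = (3 + 11)² = 14² = 196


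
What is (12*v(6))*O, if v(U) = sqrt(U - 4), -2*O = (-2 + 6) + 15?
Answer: -114*sqrt(2) ≈ -161.22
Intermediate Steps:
O = -19/2 (O = -((-2 + 6) + 15)/2 = -(4 + 15)/2 = -1/2*19 = -19/2 ≈ -9.5000)
v(U) = sqrt(-4 + U)
(12*v(6))*O = (12*sqrt(-4 + 6))*(-19/2) = (12*sqrt(2))*(-19/2) = -114*sqrt(2)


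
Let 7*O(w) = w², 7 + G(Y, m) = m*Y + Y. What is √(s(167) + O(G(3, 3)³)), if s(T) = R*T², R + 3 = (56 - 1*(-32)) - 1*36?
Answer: 4*√4191929/7 ≈ 1170.0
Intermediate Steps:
G(Y, m) = -7 + Y + Y*m (G(Y, m) = -7 + (m*Y + Y) = -7 + (Y*m + Y) = -7 + (Y + Y*m) = -7 + Y + Y*m)
R = 49 (R = -3 + ((56 - 1*(-32)) - 1*36) = -3 + ((56 + 32) - 36) = -3 + (88 - 36) = -3 + 52 = 49)
s(T) = 49*T²
O(w) = w²/7
√(s(167) + O(G(3, 3)³)) = √(49*167² + ((-7 + 3 + 3*3)³)²/7) = √(49*27889 + ((-7 + 3 + 9)³)²/7) = √(1366561 + (5³)²/7) = √(1366561 + (⅐)*125²) = √(1366561 + (⅐)*15625) = √(1366561 + 15625/7) = √(9581552/7) = 4*√4191929/7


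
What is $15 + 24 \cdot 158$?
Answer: $3807$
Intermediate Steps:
$15 + 24 \cdot 158 = 15 + 3792 = 3807$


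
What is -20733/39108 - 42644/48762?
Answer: -63778669/45404388 ≈ -1.4047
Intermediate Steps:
-20733/39108 - 42644/48762 = -20733*1/39108 - 42644*1/48762 = -6911/13036 - 3046/3483 = -63778669/45404388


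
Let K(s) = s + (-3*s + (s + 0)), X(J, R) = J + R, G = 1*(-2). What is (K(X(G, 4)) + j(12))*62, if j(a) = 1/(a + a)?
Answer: -1457/12 ≈ -121.42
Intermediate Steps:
G = -2
j(a) = 1/(2*a)
K(s) = -s (K(s) = s + (-3*s + s) = s - 2*s = -s)
(K(X(G, 4)) + j(12))*62 = (-(-2 + 4) + (½)/12)*62 = (-1*2 + (½)*(1/12))*62 = (-2 + 1/24)*62 = -47/24*62 = -1457/12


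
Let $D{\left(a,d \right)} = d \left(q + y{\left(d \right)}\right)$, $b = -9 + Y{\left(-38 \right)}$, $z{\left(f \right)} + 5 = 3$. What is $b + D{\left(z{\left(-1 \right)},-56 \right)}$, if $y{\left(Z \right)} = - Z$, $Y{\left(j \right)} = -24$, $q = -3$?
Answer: $-3001$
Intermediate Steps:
$z{\left(f \right)} = -2$ ($z{\left(f \right)} = -5 + 3 = -2$)
$b = -33$ ($b = -9 - 24 = -33$)
$D{\left(a,d \right)} = d \left(-3 - d\right)$
$b + D{\left(z{\left(-1 \right)},-56 \right)} = -33 - - 56 \left(3 - 56\right) = -33 - \left(-56\right) \left(-53\right) = -33 - 2968 = -3001$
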